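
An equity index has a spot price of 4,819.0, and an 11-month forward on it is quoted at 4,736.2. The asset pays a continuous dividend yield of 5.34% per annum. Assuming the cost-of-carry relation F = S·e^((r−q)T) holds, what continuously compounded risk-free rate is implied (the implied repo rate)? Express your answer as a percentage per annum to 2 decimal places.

3.45%

From F = S·e^((r−q)T): (r − q) = ln(F/S)/T
ln(4736.2/4819.0) = ln(0.982818) = -0.017331
(r − q) = -0.017331 / (11/12) = -0.018907
r = ln(F/S)/T + q = -0.018907 + 0.0534 = 0.034493
r = 3.45%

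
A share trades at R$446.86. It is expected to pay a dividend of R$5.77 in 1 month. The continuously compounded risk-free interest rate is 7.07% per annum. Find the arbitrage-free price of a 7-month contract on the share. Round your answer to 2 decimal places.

PV(dividends) I = 5.77·e^(−0.0707·1/12)
I = 5.7361
F = (S − I)·e^(rT) = (446.86 − 5.7361) · e^(0.0707·7/12)
= 441.1239 · e^0.041242 = 441.1239 × 1.042104 = R$459.70

R$459.70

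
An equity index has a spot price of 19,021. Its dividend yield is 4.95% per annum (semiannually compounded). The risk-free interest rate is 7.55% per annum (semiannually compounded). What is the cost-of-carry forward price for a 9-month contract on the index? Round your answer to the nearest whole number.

19,384

F = S · (1+r/2)^(2T) / (1+q/2)^(2T)
= 19021 × 1.057156 / 1.037354 = 19021 × 1.019089
F = 19,384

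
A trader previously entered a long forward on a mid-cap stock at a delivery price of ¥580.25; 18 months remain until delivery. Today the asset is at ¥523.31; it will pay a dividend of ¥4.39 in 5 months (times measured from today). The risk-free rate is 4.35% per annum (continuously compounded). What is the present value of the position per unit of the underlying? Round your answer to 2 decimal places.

-¥24.60

PV(remaining dividends) I = 4.39·e^(−0.0435·5/12) = 4.3111
Current forward F = (S − I)·e^(rT) = (523.31 − 4.3111)·e^(0.0435·18/12) = 518.9989 × 1.067426 = 553.9929
Value (long) = (F − K)·e^(−rT) = (553.9929 − 580.25) × 0.936833 = -24.5985
Value = -¥24.60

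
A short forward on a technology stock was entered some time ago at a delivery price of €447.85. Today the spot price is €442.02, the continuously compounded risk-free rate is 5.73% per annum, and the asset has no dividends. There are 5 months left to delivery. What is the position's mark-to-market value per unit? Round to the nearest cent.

Current fair forward for the remaining 5 months: F = S·e^(r·T), r = 0.0573
F = 442.02 · e^(0.0573 × 5/12) = 442.02 × 1.024162 = 452.7001
Value of long forward = (F − K)·e^(−rT) = (452.7001 − 447.85) · e^(−0.0573·5/12)
= 4.8501 × 0.976408 = 4.74
Short position value = −(long value) = -€4.74

-€4.74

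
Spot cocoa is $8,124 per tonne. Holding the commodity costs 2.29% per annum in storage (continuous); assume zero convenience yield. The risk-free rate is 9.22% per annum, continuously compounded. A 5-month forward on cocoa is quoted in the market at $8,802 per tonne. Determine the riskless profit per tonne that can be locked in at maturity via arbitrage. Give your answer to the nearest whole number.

$279 per tonne

Fair forward: F* = S·e^(carry·T), with carry = (r + u) = 0.0922 + 0.0229 = 0.1151
F* = 8124 · e^(0.1151 × 5/12) = 8124 · e^0.047958 = 8124 × 1.049127 = $8523.1077
Market $8802 > fair $8523.1077: forward overpriced → cash-and-carry (buy spot, short the forward).
At maturity, profit = |F_mkt − F*| = |8802 − 8523.1077| = $279 per tonne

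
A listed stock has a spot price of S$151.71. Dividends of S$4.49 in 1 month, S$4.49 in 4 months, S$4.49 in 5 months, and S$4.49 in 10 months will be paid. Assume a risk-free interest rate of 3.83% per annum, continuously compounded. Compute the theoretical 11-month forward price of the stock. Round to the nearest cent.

S$138.82

PV(dividends) I = 4.49·e^(−0.0383·1/12) + 4.49·e^(−0.0383·4/12) + 4.49·e^(−0.0383·5/12) + 4.49·e^(−0.0383·10/12)
I = 4.4757 + 4.4330 + 4.4189 + 4.3490 = 17.6766
F = (S − I)·e^(rT) = (151.71 − 17.6766) · e^(0.0383·11/12)
= 134.0334 · e^0.035108 = 134.0334 × 1.035732 = S$138.82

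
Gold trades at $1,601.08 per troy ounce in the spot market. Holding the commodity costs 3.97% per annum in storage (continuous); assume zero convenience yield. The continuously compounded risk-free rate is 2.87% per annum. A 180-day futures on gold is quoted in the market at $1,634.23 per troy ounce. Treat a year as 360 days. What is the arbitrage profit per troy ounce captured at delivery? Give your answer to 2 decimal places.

Fair futures: F* = S·e^(carry·T), with carry = (r + u) = 0.0287 + 0.0397 = 0.0684
F* = 1601.08 · e^(0.0684 × 180/360) = 1601.08 · e^0.03420000 = 1601.08 × 1.03479154 = $1656.7840
Market $1634.23 < fair $1656.7840: forward underpriced → reverse cash-and-carry (short spot, go long the forward).
At maturity, profit = |F_mkt − F*| = |1634.23 − 1656.7840| = $22.55 per troy ounce

$22.55 per troy ounce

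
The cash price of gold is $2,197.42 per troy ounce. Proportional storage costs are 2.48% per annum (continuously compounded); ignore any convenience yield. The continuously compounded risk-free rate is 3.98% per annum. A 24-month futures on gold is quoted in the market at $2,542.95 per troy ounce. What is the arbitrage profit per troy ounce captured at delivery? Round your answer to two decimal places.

$42.47 per troy ounce

Fair futures: F* = S·e^(carry·T), with carry = (r + u) = 0.0398 + 0.0248 = 0.0646
F* = 2197.42 · e^(0.0646 × 24/12) = 2197.42 · e^0.12920000 = 2197.42 × 1.13791768 = $2500.4831
Market $2542.95 > fair $2500.4831: forward overpriced → cash-and-carry (buy spot, short the forward).
At maturity, profit = |F_mkt − F*| = |2542.95 − 2500.4831| = $42.47 per troy ounce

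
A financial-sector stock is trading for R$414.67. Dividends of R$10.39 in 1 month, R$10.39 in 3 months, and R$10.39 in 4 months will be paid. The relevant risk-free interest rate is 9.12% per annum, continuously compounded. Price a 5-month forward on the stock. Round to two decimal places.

PV(dividends) I = 10.39·e^(−0.0912·1/12) + 10.39·e^(−0.0912·3/12) + 10.39·e^(−0.0912·4/12)
I = 10.3113 + 10.1558 + 10.0789 = 30.5460
F = (S − I)·e^(rT) = (414.67 − 30.5460) · e^(0.0912·5/12)
= 384.1240 · e^0.038000 = 384.1240 × 1.038731 = R$399.00

R$399.00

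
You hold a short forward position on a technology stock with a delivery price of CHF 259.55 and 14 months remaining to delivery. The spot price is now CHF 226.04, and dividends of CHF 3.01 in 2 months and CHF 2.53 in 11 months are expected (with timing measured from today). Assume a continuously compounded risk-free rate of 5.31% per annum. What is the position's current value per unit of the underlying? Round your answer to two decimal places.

PV(remaining dividends) I = 3.01·e^(−0.0531·2/12) + 2.53·e^(−0.0531·11/12) = 5.3933
Current forward F = (S − I)·e^(rT) = (226.04 − 5.3933)·e^(0.0531·14/12) = 220.6467 × 1.063909 = 234.7480
Value (long) = (F − K)·e^(−rT) = (234.7480 − 259.55) × 0.939930 = -23.3121
Short position value = −(long value) = CHF 23.31

CHF 23.31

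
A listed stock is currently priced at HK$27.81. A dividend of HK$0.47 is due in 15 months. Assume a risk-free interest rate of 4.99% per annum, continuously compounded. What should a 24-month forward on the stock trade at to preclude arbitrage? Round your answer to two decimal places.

PV(dividends) I = 0.47·e^(−0.0499·15/12)
I = 0.4416
F = (S − I)·e^(rT) = (27.81 − 0.4416) · e^(0.0499·24/12)
= 27.3684 · e^0.099800 = 27.3684 × 1.104950 = HK$30.24

HK$30.24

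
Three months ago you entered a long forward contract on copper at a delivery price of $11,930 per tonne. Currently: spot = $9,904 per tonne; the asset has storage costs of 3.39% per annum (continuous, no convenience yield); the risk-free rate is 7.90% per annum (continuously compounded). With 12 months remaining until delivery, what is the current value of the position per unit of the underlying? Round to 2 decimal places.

-$778.29 per tonne

Current fair forward for the remaining 12 months: F = S·e^((r + u)·T), (r + u) = 0.0790 + 0.0339 = 0.1129
F = 9904 · e^(0.1129 × 12/12) = 9904 × 1.11951998 = 11087.7259
Value of long forward = (F − K)·e^(−rT) = (11087.7259 − 11930) · e^(−0.0790·12/12)
= -842.2741 × 0.92403992 = -778.29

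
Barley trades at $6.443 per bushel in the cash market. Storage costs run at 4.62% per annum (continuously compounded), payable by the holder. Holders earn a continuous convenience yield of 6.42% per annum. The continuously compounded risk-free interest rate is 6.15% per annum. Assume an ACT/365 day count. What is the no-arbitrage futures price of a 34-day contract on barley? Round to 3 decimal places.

Net carry = r + u − y = 0.0615 + 0.0462 − 0.0642 = 0.0435
F = S·e^((r+u−y)T) = 6.443 · e^(0.0435 × 34/365) = 6.443 · e^0.004052
= 6.443 × 1.004060 = $6.469 per bushel

$6.469 per bushel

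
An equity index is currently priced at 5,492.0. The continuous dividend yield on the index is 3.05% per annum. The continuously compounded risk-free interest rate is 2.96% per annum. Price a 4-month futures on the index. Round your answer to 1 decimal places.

F = S·e^((r − q)T) = 5492.0 · e^((0.0296 − 0.0305) × 4/12)
= 5492.0 · e^-0.000300 = 5492.0 × 0.999700
F = 5,490.4

5,490.4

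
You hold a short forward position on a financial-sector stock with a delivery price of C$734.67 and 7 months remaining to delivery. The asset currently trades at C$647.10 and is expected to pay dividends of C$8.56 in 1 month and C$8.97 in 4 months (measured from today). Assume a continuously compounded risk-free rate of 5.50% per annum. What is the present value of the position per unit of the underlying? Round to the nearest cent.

PV(remaining dividends) I = 8.56·e^(−0.0550·1/12) + 8.97·e^(−0.0550·4/12) = 17.3279
Current forward F = (S − I)·e^(rT) = (647.10 − 17.3279)·e^(0.0550·7/12) = 629.7721 × 1.032604 = 650.3052
Value (long) = (F − K)·e^(−rT) = (650.3052 − 734.67) × 0.968426 = -81.7011
Short position value = −(long value) = C$81.70

C$81.70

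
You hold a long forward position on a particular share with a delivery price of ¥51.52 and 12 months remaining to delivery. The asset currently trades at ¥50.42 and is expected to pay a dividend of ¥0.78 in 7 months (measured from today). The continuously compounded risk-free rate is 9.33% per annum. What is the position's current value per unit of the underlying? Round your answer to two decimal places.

PV(remaining dividends) I = 0.78·e^(−0.0933·7/12) = 0.7387
Current forward F = (S − I)·e^(rT) = (50.42 − 0.7387)·e^(0.0933·12/12) = 49.6813 × 1.097791 = 54.5397
Value (long) = (F − K)·e^(−rT) = (54.5397 − 51.52) × 0.910920 = 2.7507
Value = ¥2.75

¥2.75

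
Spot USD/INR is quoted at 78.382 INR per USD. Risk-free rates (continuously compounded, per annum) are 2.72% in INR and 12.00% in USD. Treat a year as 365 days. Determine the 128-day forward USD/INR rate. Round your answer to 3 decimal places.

75.872

F = S·e^((r_INR − r_USD)T) = 78.382 · e^((0.0272 − 0.1200) × 128/365)
= 78.382 · e^-0.032544 = 78.382 × 0.967980
F = 75.872 INR per USD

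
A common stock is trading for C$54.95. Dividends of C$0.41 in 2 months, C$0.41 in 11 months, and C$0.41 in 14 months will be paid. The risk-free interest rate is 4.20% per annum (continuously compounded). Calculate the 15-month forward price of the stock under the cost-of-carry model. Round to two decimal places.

C$56.66

PV(dividends) I = 0.41·e^(−0.0420·2/12) + 0.41·e^(−0.0420·11/12) + 0.41·e^(−0.0420·14/12)
I = 0.4071 + 0.3945 + 0.3904 = 1.1920
F = (S − I)·e^(rT) = (54.95 − 1.1920) · e^(0.0420·15/12)
= 53.7580 · e^0.052500 = 53.7580 × 1.053903 = C$56.66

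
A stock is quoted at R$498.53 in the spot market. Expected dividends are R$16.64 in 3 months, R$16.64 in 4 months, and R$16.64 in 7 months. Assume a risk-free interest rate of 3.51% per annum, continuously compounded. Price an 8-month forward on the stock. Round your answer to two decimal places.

PV(dividends) I = 16.64·e^(−0.0351·3/12) + 16.64·e^(−0.0351·4/12) + 16.64·e^(−0.0351·7/12)
I = 16.4946 + 16.4464 + 16.3028 = 49.2438
F = (S − I)·e^(rT) = (498.53 − 49.2438) · e^(0.0351·8/12)
= 449.2862 · e^0.023400 = 449.2862 × 1.023676 = R$459.92

R$459.92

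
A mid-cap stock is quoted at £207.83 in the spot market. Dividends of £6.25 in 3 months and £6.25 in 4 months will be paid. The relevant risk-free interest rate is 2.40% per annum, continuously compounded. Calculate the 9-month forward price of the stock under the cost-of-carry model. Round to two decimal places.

PV(dividends) I = 6.25·e^(−0.0240·3/12) + 6.25·e^(−0.0240·4/12)
I = 6.2126 + 6.2002 = 12.4128
F = (S − I)·e^(rT) = (207.83 − 12.4128) · e^(0.0240·9/12)
= 195.4172 · e^0.018000 = 195.4172 × 1.018163 = £198.97

£198.97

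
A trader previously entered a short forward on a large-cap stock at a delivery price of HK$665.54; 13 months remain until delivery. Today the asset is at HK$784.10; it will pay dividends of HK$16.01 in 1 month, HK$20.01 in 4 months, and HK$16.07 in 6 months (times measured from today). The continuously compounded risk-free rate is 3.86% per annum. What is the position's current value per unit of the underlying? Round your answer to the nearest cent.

PV(remaining dividends) I = 16.01·e^(−0.0386·1/12) + 20.01·e^(−0.0386·4/12) + 16.07·e^(−0.0386·6/12) = 51.4756
Current forward F = (S − I)·e^(rT) = (784.10 − 51.4756)·e^(0.0386·13/12) = 732.6244 × 1.042703 = 763.9097
Value (long) = (F − K)·e^(−rT) = (763.9097 − 665.54) × 0.959046 = 94.3411
Short position value = −(long value) = -HK$94.34

-HK$94.34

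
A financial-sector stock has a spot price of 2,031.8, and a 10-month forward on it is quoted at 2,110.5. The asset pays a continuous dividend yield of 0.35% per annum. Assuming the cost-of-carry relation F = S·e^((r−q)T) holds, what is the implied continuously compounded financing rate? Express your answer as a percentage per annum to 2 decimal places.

4.91%

From F = S·e^((r−q)T): (r − q) = ln(F/S)/T
ln(2110.5/2031.8) = ln(1.038734) = 0.038003
(r − q) = 0.038003 / (10/12) = 0.045604
r = ln(F/S)/T + q = 0.045604 + 0.0035 = 0.049104
r = 4.91%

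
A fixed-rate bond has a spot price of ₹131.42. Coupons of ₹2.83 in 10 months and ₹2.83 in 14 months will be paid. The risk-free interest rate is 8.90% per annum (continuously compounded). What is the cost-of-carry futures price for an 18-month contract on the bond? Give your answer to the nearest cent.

₹144.27

PV(coupons) I = 2.83·e^(−0.0890·10/12) + 2.83·e^(−0.0890·14/12)
I = 2.6277 + 2.5509 = 5.1786
F = (S − I)·e^(rT) = (131.42 − 5.1786) · e^(0.0890·18/12)
= 126.2414 · e^0.133500 = 126.2414 × 1.142821 = ₹144.27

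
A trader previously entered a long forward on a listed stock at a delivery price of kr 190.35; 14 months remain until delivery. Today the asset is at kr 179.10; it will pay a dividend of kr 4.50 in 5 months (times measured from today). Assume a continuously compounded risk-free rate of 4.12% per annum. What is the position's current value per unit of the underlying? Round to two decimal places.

-kr 6.74

PV(remaining dividends) I = 4.50·e^(−0.0412·5/12) = 4.4234
Current forward F = (S − I)·e^(rT) = (179.10 − 4.4234)·e^(0.0412·14/12) = 174.6766 × 1.049241 = 183.2779
Value (long) = (F − K)·e^(−rT) = (183.2779 − 190.35) × 0.953070 = -6.7402
Value = -kr 6.74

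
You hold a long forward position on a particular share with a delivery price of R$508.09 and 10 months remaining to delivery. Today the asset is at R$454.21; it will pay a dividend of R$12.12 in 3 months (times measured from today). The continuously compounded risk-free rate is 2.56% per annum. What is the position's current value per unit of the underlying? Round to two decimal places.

-R$55.20

PV(remaining dividends) I = 12.12·e^(−0.0256·3/12) = 12.0427
Current forward F = (S − I)·e^(rT) = (454.21 − 12.0427)·e^(0.0256·10/12) = 442.1673 × 1.021563 = 451.7018
Value (long) = (F − K)·e^(−rT) = (451.7018 − 508.09) × 0.978893 = -55.1980
Value = -R$55.20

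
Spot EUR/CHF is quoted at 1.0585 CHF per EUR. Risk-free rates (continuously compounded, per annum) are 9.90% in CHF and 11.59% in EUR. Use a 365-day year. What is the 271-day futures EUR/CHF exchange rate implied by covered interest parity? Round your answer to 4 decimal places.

1.0453

F = S·e^((r_CHF − r_EUR)T) = 1.0585 · e^((0.0990 − 0.1159) × 271/365)
= 1.0585 · e^-0.012548 = 1.0585 × 0.987530
F = 1.0453 CHF per EUR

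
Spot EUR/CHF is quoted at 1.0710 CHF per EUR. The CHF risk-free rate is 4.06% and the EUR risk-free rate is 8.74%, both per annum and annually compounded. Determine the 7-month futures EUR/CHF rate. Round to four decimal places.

1.0439

By covered interest parity, F = S · (1+r_CHF)^T / (1+r_EUR)^T
= 1.0710 × 1.023487 / 1.050091 = 1.0710 × 0.974665
F = 1.0439 CHF per EUR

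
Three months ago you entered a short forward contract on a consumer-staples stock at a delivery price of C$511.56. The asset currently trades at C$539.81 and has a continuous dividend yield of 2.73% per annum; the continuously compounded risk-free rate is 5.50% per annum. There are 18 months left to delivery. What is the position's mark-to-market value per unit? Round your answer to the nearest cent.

Current fair forward for the remaining 18 months: F = S·e^((r − q)·T), (r − q) = 0.0550 − 0.0273 = 0.0277
F = 539.81 · e^(0.0277 × 18/12) = 539.81 × 1.042425 = 562.7114
Value of long forward = (F − K)·e^(−rT) = (562.7114 − 511.56) · e^(−0.0550·18/12)
= 51.1514 × 0.920811 = 47.10
Short position value = −(long value) = -C$47.10

-C$47.10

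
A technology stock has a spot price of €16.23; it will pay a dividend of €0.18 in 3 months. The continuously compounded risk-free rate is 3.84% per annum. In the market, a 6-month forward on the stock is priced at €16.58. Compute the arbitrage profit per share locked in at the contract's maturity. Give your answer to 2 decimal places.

€0.22 per share

PV(dividends) I = 0.18·e^(−0.0384·3/12) = 0.1783
Fair forward F* = (S − I)·e^(rT) = (16.23 − 0.1783)·e^0.019200 = 16.0517 × 1.019386 = 16.3629
Market €16.58 > fair 16.3629: forward overpriced → cash-and-carry (borrow at r, buy the stock and collect the dividends, short the forward).
Profit at T = |F_mkt − F*| = |16.58 − 16.3629| = €0.22 per share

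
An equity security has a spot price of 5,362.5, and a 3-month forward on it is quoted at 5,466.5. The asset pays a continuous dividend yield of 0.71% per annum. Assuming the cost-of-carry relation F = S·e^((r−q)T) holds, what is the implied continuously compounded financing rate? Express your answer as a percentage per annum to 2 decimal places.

8.39%

From F = S·e^((r−q)T): (r − q) = ln(F/S)/T
ln(5466.5/5362.5) = ln(1.019394) = 0.019208
(r − q) = 0.019208 / (3/12) = 0.076832
r = ln(F/S)/T + q = 0.076832 + 0.0071 = 0.083932
r = 8.39%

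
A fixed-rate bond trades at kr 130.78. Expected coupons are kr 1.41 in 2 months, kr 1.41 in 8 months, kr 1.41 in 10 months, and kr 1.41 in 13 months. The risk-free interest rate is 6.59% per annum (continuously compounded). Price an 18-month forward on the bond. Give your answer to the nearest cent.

kr 138.42

PV(coupons) I = 1.41·e^(−0.0659·2/12) + 1.41·e^(−0.0659·8/12) + 1.41·e^(−0.0659·10/12) + 1.41·e^(−0.0659·13/12)
I = 1.3946 + 1.3494 + 1.3347 + 1.3128 = 5.3915
F = (S − I)·e^(rT) = (130.78 − 5.3915) · e^(0.0659·18/12)
= 125.3885 · e^0.098850 = 125.3885 × 1.103901 = kr 138.42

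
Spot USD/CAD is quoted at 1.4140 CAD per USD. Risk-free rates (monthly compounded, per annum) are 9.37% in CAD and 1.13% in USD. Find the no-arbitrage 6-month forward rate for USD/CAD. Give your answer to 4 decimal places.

1.4732

By covered interest parity, F = S · (1+r_CAD/12)^(12T) / (1+r_USD/12)^(12T)
= 1.4140 × 1.047774 / 1.005663 = 1.4140 × 1.041874
F = 1.4732 CAD per USD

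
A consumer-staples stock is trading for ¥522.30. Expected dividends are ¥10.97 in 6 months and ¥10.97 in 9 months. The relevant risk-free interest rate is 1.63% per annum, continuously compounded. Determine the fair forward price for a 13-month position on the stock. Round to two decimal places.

¥509.50

PV(dividends) I = 10.97·e^(−0.0163·6/12) + 10.97·e^(−0.0163·9/12)
I = 10.8810 + 10.8367 = 21.7177
F = (S − I)·e^(rT) = (522.30 − 21.7177) · e^(0.0163·13/12)
= 500.5823 · e^0.017658 = 500.5823 × 1.017815 = ¥509.50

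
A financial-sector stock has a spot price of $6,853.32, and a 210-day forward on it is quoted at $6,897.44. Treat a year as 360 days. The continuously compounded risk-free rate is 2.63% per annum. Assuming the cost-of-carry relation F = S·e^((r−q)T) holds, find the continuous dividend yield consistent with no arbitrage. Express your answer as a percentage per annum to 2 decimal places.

From F = S·e^((r−q)T): (r − q) = ln(F/S)/T
ln(6897.44/6853.32) = ln(1.006438) = 0.006417
(r − q) = 0.006417 / (210/360) = 0.011001
q = r − ln(F/S)/T = 0.0263 − 0.011001 = 0.015299
q = 1.53%

1.53%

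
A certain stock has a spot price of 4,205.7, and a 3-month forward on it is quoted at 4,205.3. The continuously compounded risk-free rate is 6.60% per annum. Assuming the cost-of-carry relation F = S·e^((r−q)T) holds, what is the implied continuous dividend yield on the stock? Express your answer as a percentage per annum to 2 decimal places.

6.64%

From F = S·e^((r−q)T): (r − q) = ln(F/S)/T
ln(4205.3/4205.7) = ln(0.999905) = -0.000095
(r − q) = -0.000095 / (3/12) = -0.000380
q = r − ln(F/S)/T = 0.0660 + 0.000380 = 0.066380
q = 6.64%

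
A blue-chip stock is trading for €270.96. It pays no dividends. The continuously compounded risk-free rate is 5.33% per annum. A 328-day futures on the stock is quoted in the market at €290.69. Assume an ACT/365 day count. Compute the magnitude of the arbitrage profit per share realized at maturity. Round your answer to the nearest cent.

Fair futures: F* = S·e^(carry·T), with carry = r = 0.0533
F* = 270.96 · e^(0.0533 × 328/365) = 270.96 · e^0.047897 = 270.96 × 1.049063 = €284.2541
Market €290.69 > fair €284.2541: forward overpriced → cash-and-carry (buy spot, short the forward).
At maturity, profit = |F_mkt − F*| = |290.69 − 284.2541| = €6.44 per share

€6.44 per share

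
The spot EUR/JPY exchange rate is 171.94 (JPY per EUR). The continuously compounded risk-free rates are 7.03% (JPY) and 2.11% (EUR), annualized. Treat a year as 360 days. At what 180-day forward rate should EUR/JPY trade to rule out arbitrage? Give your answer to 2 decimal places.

F = S·e^((r_JPY − r_EUR)T) = 171.94 · e^((0.0703 − 0.0211) × 180/360)
= 171.94 · e^0.024600 = 171.94 × 1.024905
F = 176.22 JPY per EUR

176.22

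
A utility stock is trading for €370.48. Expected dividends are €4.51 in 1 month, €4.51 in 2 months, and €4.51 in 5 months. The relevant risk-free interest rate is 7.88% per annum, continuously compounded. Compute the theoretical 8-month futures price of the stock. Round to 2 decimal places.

€376.45

PV(dividends) I = 4.51·e^(−0.0788·1/12) + 4.51·e^(−0.0788·2/12) + 4.51·e^(−0.0788·5/12)
I = 4.4805 + 4.4512 + 4.3643 = 13.2960
F = (S − I)·e^(rT) = (370.48 − 13.2960) · e^(0.0788·8/12)
= 357.1840 · e^0.052533 = 357.1840 × 1.053937 = €376.45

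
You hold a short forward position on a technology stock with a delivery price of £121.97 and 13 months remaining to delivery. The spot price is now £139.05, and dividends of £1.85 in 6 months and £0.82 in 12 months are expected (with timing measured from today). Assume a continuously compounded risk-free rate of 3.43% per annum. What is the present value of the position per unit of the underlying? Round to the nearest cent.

PV(remaining dividends) I = 1.85·e^(−0.0343·6/12) + 0.82·e^(−0.0343·12/12) = 2.6109
Current forward F = (S − I)·e^(rT) = (139.05 − 2.6109)·e^(0.0343·13/12) = 136.4391 × 1.037857 = 141.6043
Value (long) = (F − K)·e^(−rT) = (141.6043 − 121.97) × 0.963524 = 18.9181
Short position value = −(long value) = -£18.92

-£18.92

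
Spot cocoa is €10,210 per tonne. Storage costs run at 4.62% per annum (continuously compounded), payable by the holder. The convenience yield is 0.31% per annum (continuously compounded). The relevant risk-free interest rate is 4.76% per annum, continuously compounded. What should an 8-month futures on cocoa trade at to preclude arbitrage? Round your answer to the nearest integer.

Net carry = r + u − y = 0.0476 + 0.0462 − 0.0031 = 0.0907
F = S·e^((r+u−y)T) = 10210 · e^(0.0907 × 8/12) = 10210 · e^0.060467
= 10210 × 1.062333 = €10,846 per tonne

€10,846 per tonne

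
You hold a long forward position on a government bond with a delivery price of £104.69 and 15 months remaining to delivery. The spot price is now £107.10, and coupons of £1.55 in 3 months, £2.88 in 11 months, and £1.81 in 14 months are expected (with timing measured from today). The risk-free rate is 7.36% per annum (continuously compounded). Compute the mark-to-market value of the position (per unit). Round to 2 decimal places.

£5.74

PV(remaining coupons) I = 1.55·e^(−0.0736·3/12) + 2.88·e^(−0.0736·11/12) + 1.81·e^(−0.0736·14/12) = 5.8749
Current forward F = (S − I)·e^(rT) = (107.10 − 5.8749)·e^(0.0736·15/12) = 101.2251 × 1.096365 = 110.9797
Value (long) = (F − K)·e^(−rT) = (110.9797 − 104.69) × 0.912105 = 5.7369
Value = £5.74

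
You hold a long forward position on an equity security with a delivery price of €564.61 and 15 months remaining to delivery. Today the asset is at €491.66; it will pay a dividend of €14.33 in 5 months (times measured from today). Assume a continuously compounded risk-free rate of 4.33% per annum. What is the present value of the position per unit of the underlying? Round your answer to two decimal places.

-€57.28

PV(remaining dividends) I = 14.33·e^(−0.0433·5/12) = 14.0738
Current forward F = (S − I)·e^(rT) = (491.66 − 14.0738)·e^(0.0433·15/12) = 477.5862 × 1.055617 = 504.1481
Value (long) = (F − K)·e^(−rT) = (504.1481 − 564.61) × 0.947314 = -57.2764
Value = -€57.28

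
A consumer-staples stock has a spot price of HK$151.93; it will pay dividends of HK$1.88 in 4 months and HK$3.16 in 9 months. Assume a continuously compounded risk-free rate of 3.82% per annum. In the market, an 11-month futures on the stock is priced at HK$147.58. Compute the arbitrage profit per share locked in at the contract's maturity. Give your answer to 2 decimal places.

HK$4.66 per share

PV(dividends) I = 1.88·e^(−0.0382·4/12) + 3.16·e^(−0.0382·9/12) = 4.9270
Fair futures F* = (S − I)·e^(rT) = (151.93 − 4.9270)·e^0.035017 = 147.0030 × 1.035637 = 152.2417
Market HK$147.58 < fair 152.2417: forward underpriced → reverse cash-and-carry (short the stock, invest proceeds at r, pay the dividends, go long the forward).
Profit at T = |F_mkt − F*| = |147.58 − 152.2417| = HK$4.66 per share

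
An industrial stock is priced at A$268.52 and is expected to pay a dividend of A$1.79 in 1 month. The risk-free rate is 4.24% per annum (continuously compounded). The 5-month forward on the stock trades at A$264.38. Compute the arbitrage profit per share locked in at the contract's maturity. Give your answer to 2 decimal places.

PV(dividends) I = 1.79·e^(−0.0424·1/12) = 1.7837
Fair forward F* = (S − I)·e^(rT) = (268.52 − 1.7837)·e^0.017667 = 266.7363 × 1.017824 = 271.4906
Market A$264.38 < fair 271.4906: forward underpriced → reverse cash-and-carry (short the stock, invest proceeds at r, pay the dividends, go long the forward).
Profit at T = |F_mkt − F*| = |264.38 − 271.4906| = A$7.11 per share

A$7.11 per share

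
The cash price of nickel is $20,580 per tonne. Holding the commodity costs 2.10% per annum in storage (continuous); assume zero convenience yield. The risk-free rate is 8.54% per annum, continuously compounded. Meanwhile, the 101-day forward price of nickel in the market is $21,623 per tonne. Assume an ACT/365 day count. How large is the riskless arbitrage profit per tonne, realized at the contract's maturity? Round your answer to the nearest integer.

$428 per tonne

Fair forward: F* = S·e^(carry·T), with carry = (r + u) = 0.0854 + 0.0210 = 0.1064
F* = 20580 · e^(0.1064 × 101/365) = 20580 · e^0.029442 = 20580 × 1.029880 = $21194.9304
Market $21623 > fair $21194.9304: forward overpriced → cash-and-carry (buy spot, short the forward).
At maturity, profit = |F_mkt − F*| = |21623 − 21194.9304| = $428 per tonne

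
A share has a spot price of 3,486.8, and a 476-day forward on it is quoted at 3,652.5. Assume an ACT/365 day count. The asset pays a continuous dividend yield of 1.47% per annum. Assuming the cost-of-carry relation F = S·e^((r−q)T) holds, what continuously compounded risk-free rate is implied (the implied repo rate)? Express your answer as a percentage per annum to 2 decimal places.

5.03%

From F = S·e^((r−q)T): (r − q) = ln(F/S)/T
ln(3652.5/3486.8) = ln(1.047522) = 0.046427
(r − q) = 0.046427 / (476/365) = 0.035601
r = ln(F/S)/T + q = 0.035601 + 0.0147 = 0.050301
r = 5.03%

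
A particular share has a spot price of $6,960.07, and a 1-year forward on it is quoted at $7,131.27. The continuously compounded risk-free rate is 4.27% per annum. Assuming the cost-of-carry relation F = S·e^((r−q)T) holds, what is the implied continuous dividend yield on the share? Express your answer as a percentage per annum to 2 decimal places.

1.84%

From F = S·e^((r−q)T): (r − q) = ln(F/S)/T
ln(7131.27/6960.07) = ln(1.024597) = 0.024299
(r − q) = 0.024299 / (1) = 0.024299
q = r − ln(F/S)/T = 0.0427 − 0.024299 = 0.018401
q = 1.84%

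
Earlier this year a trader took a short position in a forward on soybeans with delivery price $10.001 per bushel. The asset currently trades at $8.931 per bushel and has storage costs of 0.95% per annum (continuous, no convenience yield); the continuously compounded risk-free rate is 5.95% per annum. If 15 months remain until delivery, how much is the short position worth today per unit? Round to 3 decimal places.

$0.246 per bushel

Current fair forward for the remaining 15 months: F = S·e^((r + u)·T), (r + u) = 0.0595 + 0.0095 = 0.0690
F = 8.931 · e^(0.0690 × 15/12) = 8.931 × 1.090079 = 9.7355
Value of long forward = (F − K)·e^(−rT) = (9.7355 − 10.001) · e^(−0.0595·15/12)
= -0.2655 × 0.928324 = -0.246
Short position value = −(long value) = $0.246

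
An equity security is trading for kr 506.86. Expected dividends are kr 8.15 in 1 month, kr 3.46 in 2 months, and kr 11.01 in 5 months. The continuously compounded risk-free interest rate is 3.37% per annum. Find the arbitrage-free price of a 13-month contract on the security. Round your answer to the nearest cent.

PV(dividends) I = 8.15·e^(−0.0337·1/12) + 3.46·e^(−0.0337·2/12) + 11.01·e^(−0.0337·5/12)
I = 8.1271 + 3.4406 + 10.8565 = 22.4242
F = (S − I)·e^(rT) = (506.86 − 22.4242) · e^(0.0337·13/12)
= 484.4358 · e^0.036508 = 484.4358 × 1.037183 = kr 502.45

kr 502.45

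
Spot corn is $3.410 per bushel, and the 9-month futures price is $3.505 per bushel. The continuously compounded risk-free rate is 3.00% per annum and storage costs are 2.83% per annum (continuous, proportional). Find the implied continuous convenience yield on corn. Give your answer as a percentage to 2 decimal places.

F = S·e^((r+u−y)T) ⇒ (r+u−y) = ln(F/S)/T
ln(3.505/3.410) = 0.027478; /T ⇒ 0.036637
y = r + u − ln(F/S)/T = 0.0300 + 0.0283 − 0.036637 = 0.021663
y = 2.17%

2.17%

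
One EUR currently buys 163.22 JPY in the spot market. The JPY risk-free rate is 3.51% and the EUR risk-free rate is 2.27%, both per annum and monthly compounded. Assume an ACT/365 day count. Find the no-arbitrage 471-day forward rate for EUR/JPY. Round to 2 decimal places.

By covered interest parity, F = S · (1+r_JPY/12)^(12T) / (1+r_EUR/12)^(12T)
= 163.22 × 1.046266 / 1.029697 = 163.22 × 1.016091
F = 165.85 JPY per EUR

165.85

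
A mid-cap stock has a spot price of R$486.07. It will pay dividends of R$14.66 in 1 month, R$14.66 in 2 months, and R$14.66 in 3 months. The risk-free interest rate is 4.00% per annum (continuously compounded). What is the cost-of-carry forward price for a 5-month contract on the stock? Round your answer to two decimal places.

PV(dividends) I = 14.66·e^(−0.0400·1/12) + 14.66·e^(−0.0400·2/12) + 14.66·e^(−0.0400·3/12)
I = 14.6112 + 14.5626 + 14.5141 = 43.6879
F = (S − I)·e^(rT) = (486.07 − 43.6879) · e^(0.0400·5/12)
= 442.3821 · e^0.016667 = 442.3821 × 1.016807 = R$449.82

R$449.82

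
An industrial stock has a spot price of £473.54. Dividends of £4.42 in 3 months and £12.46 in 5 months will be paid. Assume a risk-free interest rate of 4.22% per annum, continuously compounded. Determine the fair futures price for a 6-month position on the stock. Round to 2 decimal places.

£466.67

PV(dividends) I = 4.42·e^(−0.0422·3/12) + 12.46·e^(−0.0422·5/12)
I = 4.3736 + 12.2428 = 16.6164
F = (S − I)·e^(rT) = (473.54 − 16.6164) · e^(0.0422·6/12)
= 456.9236 · e^0.021100 = 456.9236 × 1.021324 = £466.67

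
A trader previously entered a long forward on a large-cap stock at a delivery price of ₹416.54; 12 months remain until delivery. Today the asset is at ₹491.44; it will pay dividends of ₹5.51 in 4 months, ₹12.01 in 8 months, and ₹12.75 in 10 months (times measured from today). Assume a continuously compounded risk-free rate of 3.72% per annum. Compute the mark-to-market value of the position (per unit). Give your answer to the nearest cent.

PV(remaining dividends) I = 5.51·e^(−0.0372·4/12) + 12.01·e^(−0.0372·8/12) + 12.75·e^(−0.0372·10/12) = 29.5187
Current forward F = (S − I)·e^(rT) = (491.44 − 29.5187)·e^(0.0372·12/12) = 461.9213 × 1.037901 = 479.4286
Value (long) = (F − K)·e^(−rT) = (479.4286 − 416.54) × 0.963483 = 60.5921
Value = ₹60.59

₹60.59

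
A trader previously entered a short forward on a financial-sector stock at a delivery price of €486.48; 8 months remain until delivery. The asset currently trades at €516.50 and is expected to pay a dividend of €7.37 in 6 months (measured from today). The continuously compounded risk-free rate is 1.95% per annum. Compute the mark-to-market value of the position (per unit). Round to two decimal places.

-€29.00

PV(remaining dividends) I = 7.37·e^(−0.0195·6/12) = 7.2985
Current forward F = (S − I)·e^(rT) = (516.50 − 7.2985)·e^(0.0195·8/12) = 509.2015 × 1.013085 = 515.8644
Value (long) = (F − K)·e^(−rT) = (515.8644 − 486.48) × 0.987084 = 29.0049
Short position value = −(long value) = -€29.00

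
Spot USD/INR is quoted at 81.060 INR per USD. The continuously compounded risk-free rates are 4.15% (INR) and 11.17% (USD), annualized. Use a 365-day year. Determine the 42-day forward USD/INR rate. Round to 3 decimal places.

F = S·e^((r_INR − r_USD)T) = 81.060 · e^((0.0415 − 0.1117) × 42/365)
= 81.060 · e^-0.008078 = 81.060 × 0.991955
F = 80.408 INR per USD

80.408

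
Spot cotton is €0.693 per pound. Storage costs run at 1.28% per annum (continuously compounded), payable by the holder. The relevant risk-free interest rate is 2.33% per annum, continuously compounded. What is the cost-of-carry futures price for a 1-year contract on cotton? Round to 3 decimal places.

€0.718 per pound

Net carry = r + u − y = 0.0233 + 0.0128 − 0.0000 = 0.0361
F = S·e^((r+u−y)T) = 0.693 · e^(0.0361 × 1) = 0.693 · e^0.036100
= 0.693 × 1.036760 = €0.718 per pound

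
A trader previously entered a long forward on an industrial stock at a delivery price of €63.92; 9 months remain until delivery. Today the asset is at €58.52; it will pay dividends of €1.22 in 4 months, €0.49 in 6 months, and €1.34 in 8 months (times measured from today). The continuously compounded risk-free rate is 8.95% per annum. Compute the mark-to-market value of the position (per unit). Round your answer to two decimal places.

-€4.17

PV(remaining dividends) I = 1.22·e^(−0.0895·4/12) + 0.49·e^(−0.0895·6/12) + 1.34·e^(−0.0895·8/12) = 2.9151
Current forward F = (S − I)·e^(rT) = (58.52 − 2.9151)·e^(0.0895·9/12) = 55.6049 × 1.069429 = 59.4655
Value (long) = (F − K)·e^(−rT) = (59.4655 − 63.92) × 0.935078 = -4.1653
Value = -€4.17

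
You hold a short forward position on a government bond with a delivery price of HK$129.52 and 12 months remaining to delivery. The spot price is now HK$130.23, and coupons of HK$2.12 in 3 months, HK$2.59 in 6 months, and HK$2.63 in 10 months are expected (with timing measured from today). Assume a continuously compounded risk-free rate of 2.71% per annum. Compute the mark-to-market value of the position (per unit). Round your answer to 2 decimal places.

PV(remaining coupons) I = 2.12·e^(−0.0271·3/12) + 2.59·e^(−0.0271·6/12) + 2.63·e^(−0.0271·10/12) = 7.2321
Current forward F = (S − I)·e^(rT) = (130.23 − 7.2321)·e^(0.0271·12/12) = 122.9979 × 1.027471 = 126.3768
Value (long) = (F − K)·e^(−rT) = (126.3768 − 129.52) × 0.973264 = -3.0592
Short position value = −(long value) = HK$3.06

HK$3.06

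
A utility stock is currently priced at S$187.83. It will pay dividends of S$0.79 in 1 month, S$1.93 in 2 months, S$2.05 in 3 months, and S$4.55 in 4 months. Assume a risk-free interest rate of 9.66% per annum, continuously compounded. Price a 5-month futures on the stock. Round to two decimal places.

S$186.08

PV(dividends) I = 0.79·e^(−0.0966·1/12) + 1.93·e^(−0.0966·2/12) + 2.05·e^(−0.0966·3/12) + 4.55·e^(−0.0966·4/12)
I = 0.7837 + 1.8992 + 2.0011 + 4.4058 = 9.0898
F = (S − I)·e^(rT) = (187.83 − 9.0898) · e^(0.0966·5/12)
= 178.7402 · e^0.040250 = 178.7402 × 1.041071 = S$186.08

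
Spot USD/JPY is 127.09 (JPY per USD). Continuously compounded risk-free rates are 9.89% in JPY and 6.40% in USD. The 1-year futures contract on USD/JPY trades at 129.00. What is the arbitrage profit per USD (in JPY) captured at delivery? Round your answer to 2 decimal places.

2.60 per USD (in JPY)

Fair futures: F* = S·e^(carry·T), with carry = (r_JPY − r_USD) = 0.0989 − 0.0640 = 0.0349
F* = 127.09 · e^(0.0349 × 12/12) = 127.09 · e^0.034900 = 127.09 × 1.035516 = 131.6037
Market 129.00 < fair 131.6037: forward underpriced → reverse cash-and-carry (short spot, go long the forward).
At maturity, profit = |F_mkt − F*| = |129.00 − 131.6037| = 2.60 per USD (in JPY)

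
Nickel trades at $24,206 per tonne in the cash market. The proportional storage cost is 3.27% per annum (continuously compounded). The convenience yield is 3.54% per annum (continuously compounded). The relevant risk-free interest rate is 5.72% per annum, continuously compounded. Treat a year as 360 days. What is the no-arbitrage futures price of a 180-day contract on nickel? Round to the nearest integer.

Net carry = r + u − y = 0.0572 + 0.0327 − 0.0354 = 0.0545
F = S·e^((r+u−y)T) = 24206 · e^(0.0545 × 180/360) = 24206 · e^0.027250
= 24206 × 1.027625 = $24,875 per tonne

$24,875 per tonne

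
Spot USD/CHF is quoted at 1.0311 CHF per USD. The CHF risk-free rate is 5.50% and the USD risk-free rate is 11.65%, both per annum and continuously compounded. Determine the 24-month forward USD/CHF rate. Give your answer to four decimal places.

0.9118

F = S·e^((r_CHF − r_USD)T) = 1.0311 · e^((0.0550 − 0.1165) × 24/12)
= 1.0311 · e^-0.123000 = 1.0311 × 0.884264
F = 0.9118 CHF per USD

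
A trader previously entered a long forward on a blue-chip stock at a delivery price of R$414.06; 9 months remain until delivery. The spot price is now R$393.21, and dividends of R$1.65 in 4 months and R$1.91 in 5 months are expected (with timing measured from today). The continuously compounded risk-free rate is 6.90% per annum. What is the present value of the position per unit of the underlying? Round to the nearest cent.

PV(remaining dividends) I = 1.65·e^(−0.0690·4/12) + 1.91·e^(−0.0690·5/12) = 3.4684
Current forward F = (S − I)·e^(rT) = (393.21 − 3.4684)·e^(0.0690·9/12) = 389.7416 × 1.053112 = 410.4416
Value (long) = (F − K)·e^(−rT) = (410.4416 − 414.06) × 0.949566 = -3.4359
Value = -R$3.44

-R$3.44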